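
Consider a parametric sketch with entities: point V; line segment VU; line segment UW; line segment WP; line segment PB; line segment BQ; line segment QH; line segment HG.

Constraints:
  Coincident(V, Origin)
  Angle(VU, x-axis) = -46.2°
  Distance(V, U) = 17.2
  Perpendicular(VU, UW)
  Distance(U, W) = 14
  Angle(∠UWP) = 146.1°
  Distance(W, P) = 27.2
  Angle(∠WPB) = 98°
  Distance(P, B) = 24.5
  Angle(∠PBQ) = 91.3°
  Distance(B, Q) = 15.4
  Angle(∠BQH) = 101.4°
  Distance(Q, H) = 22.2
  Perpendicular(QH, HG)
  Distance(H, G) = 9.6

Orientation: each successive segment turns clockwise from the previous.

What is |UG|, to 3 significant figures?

28.6

V is at the origin; VU runs at -46.2° with length 17.2, so U = (11.9, -12.4). The perpendicularity gives UW at right angles to VU, so UW runs at -136°; with |UW| = 14.0, W = (1.80, -22.1). ∠UWP = 146.1° gives WP at -170° from the x-axis; with |WP| = 27.2, P = (-25.0, -26.8). ∠WPB = 98.0° gives PB at 108° from the x-axis; with |PB| = 24.5, B = (-32.5, -3.47). ∠PBQ = 91.3° gives BQ at 19.2° from the x-axis; with |BQ| = 15.4, Q = (-18.0, 1.60). ∠BQH = 101.4° gives QH at -59.4° from the x-axis; with |QH| = 22.2, H = (-6.68, -17.5). The perpendicularity gives HG at right angles to QH, so HG runs at -149°; with |HG| = 9.6, G = (-14.9, -22.4). Then |UG| = |G − U| = 28.6.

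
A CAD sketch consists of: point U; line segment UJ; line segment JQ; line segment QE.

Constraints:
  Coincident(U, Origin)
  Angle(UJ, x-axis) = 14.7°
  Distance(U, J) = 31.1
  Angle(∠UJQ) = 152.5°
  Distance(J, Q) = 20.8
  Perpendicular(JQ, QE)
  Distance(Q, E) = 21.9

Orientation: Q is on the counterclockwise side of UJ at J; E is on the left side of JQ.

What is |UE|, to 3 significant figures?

49.0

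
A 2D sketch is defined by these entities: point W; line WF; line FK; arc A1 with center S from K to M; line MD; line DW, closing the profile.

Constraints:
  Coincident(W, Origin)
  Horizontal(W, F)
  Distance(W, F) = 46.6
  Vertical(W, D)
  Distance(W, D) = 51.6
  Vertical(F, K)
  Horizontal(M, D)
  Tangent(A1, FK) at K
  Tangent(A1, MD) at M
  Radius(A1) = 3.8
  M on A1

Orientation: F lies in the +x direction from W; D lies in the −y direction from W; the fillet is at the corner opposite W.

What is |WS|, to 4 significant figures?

64.16

W is at the origin; WF is horizontal with |WF| = 46.6 and F on the +x side, so F = (46.60, 0.000). W and D share the same x with |WD| = 51.6 and D on the −y side, so D = (0.000, -51.60). The virtual corner opposite W is at (46.60, -51.60). Tangency of A1 to FK means the radius SK is perpendicular to FK and tangency of A1 to MD means the radius SM is perpendicular to MD, with radius 3.8, so the center S sits 3.8 in from both sides at S = (42.80, -47.80). Then |WS| = |S − W| = 64.16.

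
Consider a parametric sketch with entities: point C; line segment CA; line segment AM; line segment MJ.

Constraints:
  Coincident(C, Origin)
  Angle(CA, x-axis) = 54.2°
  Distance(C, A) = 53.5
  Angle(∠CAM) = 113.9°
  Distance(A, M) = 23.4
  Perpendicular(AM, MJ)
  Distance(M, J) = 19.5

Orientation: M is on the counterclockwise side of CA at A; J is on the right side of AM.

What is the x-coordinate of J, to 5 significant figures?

36.326

C is at the origin; CA runs at 54.2° with length 53.5, so A = 53.5·(cos 54.2°, sin 54.2°) = (31.295, 43.392). ∠CAM = 113.9°, so AM runs at 54.2° + (180° − 113.9°) = 120.30° from the x-axis; with |AM| = 23.4, M = A + 23.4·(cos 120.30°, sin 120.30°) = (19.489, 63.595). AM is perpendicular to MJ; with |MJ| = 19.5 on the right of AM, J = M + 19.5·(0.86340, 0.50453) = (36.326, 73.434). So J.x = 36.326.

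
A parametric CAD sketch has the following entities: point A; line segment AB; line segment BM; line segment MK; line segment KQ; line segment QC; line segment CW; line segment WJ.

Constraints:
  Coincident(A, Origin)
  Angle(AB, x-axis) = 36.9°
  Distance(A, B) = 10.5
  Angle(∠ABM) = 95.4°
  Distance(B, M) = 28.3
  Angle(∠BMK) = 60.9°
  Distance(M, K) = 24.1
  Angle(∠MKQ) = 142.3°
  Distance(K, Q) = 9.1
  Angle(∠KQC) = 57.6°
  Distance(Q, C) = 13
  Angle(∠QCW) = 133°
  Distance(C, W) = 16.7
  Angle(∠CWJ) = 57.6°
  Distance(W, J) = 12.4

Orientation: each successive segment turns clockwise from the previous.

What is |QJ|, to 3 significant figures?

18.9

A is at the origin; AB runs at 36.9° with length 10.5, so B = (8.40, 6.30). ∠ABM = 95.4° gives BM at -47.7° from the x-axis; with |BM| = 28.3, M = (27.4, -14.6). ∠BMK = 60.9° gives MK at -167° from the x-axis; with |MK| = 24.1, K = (3.98, -20.1). ∠MKQ = 142.3° gives KQ at 156° from the x-axis; with |KQ| = 9.1, Q = (-4.30, -16.4). ∠KQC = 57.6° gives QC at 33.1° from the x-axis; with |QC| = 13.0, C = (6.59, -9.26). ∠QCW = 133.0° gives CW at -13.9° from the x-axis; with |CW| = 16.7, W = (22.8, -13.3). ∠CWJ = 57.6° gives WJ at -136° from the x-axis; with |WJ| = 12.4, J = (13.8, -21.8). Then |QJ| = |J − Q| = 18.9.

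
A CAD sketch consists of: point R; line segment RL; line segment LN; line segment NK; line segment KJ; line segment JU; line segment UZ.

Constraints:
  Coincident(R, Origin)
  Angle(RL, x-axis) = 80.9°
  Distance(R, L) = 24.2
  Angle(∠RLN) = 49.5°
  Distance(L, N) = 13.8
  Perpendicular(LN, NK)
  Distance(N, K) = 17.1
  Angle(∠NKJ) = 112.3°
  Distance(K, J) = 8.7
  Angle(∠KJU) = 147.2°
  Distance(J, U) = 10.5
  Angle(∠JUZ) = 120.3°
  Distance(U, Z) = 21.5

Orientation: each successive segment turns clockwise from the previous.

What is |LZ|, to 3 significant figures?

12.0

∠KJU = 147.2° gives JU at 120° from the x-axis; with |JU| = 10.5, U = (-13.2, 15.4). ∠JUZ = 120.3° gives UZ at 60.2° from the x-axis; with |UZ| = 21.5, Z = (-2.53, 34.1). Then |LZ| = |Z − L| = 12.0.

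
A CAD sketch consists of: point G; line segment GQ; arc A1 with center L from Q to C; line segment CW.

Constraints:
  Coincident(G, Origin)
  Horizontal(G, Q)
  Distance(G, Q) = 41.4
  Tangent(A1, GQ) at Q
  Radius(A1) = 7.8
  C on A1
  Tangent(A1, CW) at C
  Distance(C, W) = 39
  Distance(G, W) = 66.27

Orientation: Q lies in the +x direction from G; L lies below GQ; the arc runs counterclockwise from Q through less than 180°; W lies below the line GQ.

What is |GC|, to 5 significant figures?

35.532

G is at the origin; GQ is horizontal with |GQ| = 41.4 and Q on the +x side, so Q = (41.400, 0.0000). Since A1 is tangent to GQ there, LQ ⟂ GQ, so L = Q + (0, -7.8) = (41.400, -7.8000). Since LC ⟂ CW (tangency), |LW| = √(7.8² + 39.0²) = 39.772 regardless of where C sits on A1. So W lies on both circle(G, 66.27) and circle(L, 39.772); the below-GQ intersection is W = (46.469, -47.248). C is the foot of the tangent from W: C = (34.009, -10.292).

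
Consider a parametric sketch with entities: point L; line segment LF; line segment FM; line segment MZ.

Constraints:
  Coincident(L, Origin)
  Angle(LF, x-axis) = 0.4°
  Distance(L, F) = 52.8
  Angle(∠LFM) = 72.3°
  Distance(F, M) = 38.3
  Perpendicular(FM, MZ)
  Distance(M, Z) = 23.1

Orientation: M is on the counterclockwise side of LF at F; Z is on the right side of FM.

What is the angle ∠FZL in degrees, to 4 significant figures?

42.04°

L is at the origin; LF runs at 0.4° with length 52.8, so F = 52.8·(cos 0.4°, sin 0.4°) = (52.80, 0.3686). ∠LFM = 72.3°, so FM runs at 0.4° + (180° − 72.3°) = 108.1° from the x-axis; with |FM| = 38.3, M = F + 38.3·(cos 108.1°, sin 108.1°) = (40.90, 36.77). The perpendicularity gives MZ at right angles to FM; with |MZ| = 23.1 on the right of FM, Z = M + 23.1·(0.9505, 0.3107) = (62.86, 43.95). Then cos ∠FZL = ZF·ZL / (|ZF||ZL|), giving 42.04°.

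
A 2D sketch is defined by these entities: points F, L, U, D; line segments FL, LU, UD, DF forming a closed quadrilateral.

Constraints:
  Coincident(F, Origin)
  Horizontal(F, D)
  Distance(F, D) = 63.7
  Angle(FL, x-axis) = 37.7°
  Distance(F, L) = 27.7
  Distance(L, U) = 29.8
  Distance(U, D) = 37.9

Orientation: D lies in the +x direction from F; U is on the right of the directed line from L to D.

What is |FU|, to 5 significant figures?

30.422

Checks: |LU| = 29.80 ✓; |UD| = 37.90 ✓.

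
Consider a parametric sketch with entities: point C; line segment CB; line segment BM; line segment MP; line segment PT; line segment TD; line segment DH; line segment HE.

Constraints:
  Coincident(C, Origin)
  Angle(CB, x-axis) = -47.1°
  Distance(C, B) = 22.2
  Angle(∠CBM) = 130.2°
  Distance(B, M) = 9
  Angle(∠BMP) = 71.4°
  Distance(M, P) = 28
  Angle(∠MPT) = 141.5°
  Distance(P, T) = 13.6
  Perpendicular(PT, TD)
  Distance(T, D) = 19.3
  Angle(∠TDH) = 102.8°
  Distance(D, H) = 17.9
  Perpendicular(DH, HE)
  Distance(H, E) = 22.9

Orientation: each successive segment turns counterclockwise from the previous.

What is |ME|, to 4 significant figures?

20.99

C is at the origin; CB runs at -47.1° with length 22.2, so B = (15.11, -16.26). ∠CBM = 130.2° gives BM at 2.700° from the x-axis; with |BM| = 9.0, M = (24.10, -15.84). ∠BMP = 71.4° gives MP at 111.3° from the x-axis; with |MP| = 28.0, P = (13.93, 10.25). ∠MPT = 141.5° gives PT at 149.8° from the x-axis; with |PT| = 13.6, T = (2.177, 17.09). The perpendicularity gives TD at right angles to PT, so TD runs at -120.2°; with |TD| = 19.3, D = (-7.531, 0.4094). ∠TDH = 102.8° gives DH at -43.00° from the x-axis; with |DH| = 17.9, H = (5.560, -11.80). DH is perpendicular to HE, so HE runs at 47.00°; with |HE| = 22.9, E = (21.18, 4.950). Then |ME| = |E − M| = 20.99.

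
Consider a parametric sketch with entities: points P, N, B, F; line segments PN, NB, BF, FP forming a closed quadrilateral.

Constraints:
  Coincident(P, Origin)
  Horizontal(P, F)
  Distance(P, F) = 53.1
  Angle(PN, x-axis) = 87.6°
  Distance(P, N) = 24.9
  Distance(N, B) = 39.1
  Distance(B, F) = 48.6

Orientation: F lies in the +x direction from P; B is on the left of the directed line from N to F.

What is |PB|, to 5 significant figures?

56.720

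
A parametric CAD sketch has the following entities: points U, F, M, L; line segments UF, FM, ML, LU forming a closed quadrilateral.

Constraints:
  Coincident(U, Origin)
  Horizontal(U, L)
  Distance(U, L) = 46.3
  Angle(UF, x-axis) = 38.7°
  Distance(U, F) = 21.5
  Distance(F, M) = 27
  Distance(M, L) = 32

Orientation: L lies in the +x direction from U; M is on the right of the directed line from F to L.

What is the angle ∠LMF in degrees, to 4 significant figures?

66.07°

Checks: |FM| = 27.00 ✓; |ML| = 32.00 ✓.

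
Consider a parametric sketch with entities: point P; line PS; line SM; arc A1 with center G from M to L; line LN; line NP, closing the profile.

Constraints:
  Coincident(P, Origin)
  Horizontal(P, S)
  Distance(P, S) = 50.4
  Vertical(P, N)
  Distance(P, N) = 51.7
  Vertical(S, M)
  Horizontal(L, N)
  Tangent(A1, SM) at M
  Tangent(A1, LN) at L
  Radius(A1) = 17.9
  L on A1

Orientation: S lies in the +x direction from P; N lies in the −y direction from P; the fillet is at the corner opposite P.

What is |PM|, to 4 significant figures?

60.68

The virtual corner opposite P is at (50.40, -51.70). Since A1 is tangent to SM there, GM ⟂ SM and the tangent condition forces GL to be normal to LN, with radius 17.9, so the center G sits 17.9 in from both sides at G = (32.50, -33.80). That places the tangent points at M = (50.40, -33.80) on SM and L = (32.50, -51.70) on LN. Then |PM| = |M − P| = 60.68.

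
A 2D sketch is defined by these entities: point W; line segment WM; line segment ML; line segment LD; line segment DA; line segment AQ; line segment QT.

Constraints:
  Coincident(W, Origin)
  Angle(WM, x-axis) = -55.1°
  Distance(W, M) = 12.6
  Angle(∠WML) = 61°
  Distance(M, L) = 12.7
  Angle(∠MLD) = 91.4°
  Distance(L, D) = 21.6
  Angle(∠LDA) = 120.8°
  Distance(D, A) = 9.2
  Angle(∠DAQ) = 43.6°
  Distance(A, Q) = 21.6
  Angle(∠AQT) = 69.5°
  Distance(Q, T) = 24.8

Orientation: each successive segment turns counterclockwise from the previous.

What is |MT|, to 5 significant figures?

36.826

W is at the origin; WM runs at -55.1° with length 12.6, so M = (7.2090, -10.334). ∠WML = 61.0° gives ML at 63.900° from the x-axis; with |ML| = 12.7, L = (12.796, 1.0710). ∠MLD = 91.4° gives LD at 152.50° from the x-axis; with |LD| = 21.6, D = (-6.3632, 11.045). ∠LDA = 120.8° gives DA at -148.30° from the x-axis; with |DA| = 9.2, A = (-14.191, 6.2105). ∠DAQ = 43.6° gives AQ at -11.900° from the x-axis; with |AQ| = 21.6, Q = (6.9452, 1.7565). ∠AQT = 69.5° gives QT at 98.600° from the x-axis; with |QT| = 24.8, T = (3.2367, 26.278). Then |MT| = |T − M| = 36.826.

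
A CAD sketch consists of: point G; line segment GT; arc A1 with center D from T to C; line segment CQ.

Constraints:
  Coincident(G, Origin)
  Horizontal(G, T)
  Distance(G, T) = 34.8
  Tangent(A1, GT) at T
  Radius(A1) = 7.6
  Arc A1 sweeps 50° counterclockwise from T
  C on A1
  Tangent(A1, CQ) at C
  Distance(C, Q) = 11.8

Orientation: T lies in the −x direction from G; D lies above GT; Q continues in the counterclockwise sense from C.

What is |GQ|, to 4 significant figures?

24.41

G is at the origin; GT is horizontal with |GT| = 34.8 and T on the −x side, so T = (-34.80, 0.000). A1 meets GT tangentially, so DT is at right angles to GT, so D = T + (0, 7.6) = (-34.80, 7.600). On A1, T sits at bearing -90° from D; a 50° counterclockwise sweep puts C at bearing -40°, so C = D + 7.6·(cos -40°, sin -40°) = (-28.98, 2.715). A1 meets CQ tangentially, so DC is at right angles to CQ, so CQ runs along (−sin -40°, cos -40°); with |CQ| = 11.8, Q = (-21.39, 11.75). Then |GQ| = |Q − G| = 24.41.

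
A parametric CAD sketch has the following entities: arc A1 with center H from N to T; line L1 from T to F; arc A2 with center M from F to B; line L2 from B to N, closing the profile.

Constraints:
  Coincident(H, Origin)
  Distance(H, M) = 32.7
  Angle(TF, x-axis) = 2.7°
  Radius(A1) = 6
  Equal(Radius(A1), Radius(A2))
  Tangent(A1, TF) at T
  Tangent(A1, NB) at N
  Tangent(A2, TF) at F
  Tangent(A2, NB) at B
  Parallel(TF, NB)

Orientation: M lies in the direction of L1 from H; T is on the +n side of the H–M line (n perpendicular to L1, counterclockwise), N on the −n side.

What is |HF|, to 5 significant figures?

33.246

The slot axis is L1's direction at 2.7°, so u = (cos 2.7°, sin 2.7°) = (0.99889, 0.047106) and n = (−sin 2.7°, cos 2.7°) = (-0.047106, 0.99889). H is at the origin and M lies 32.7 along u from H, so M = 32.7·u = (32.664, 1.5404). Tangency of A1 to both parallel lines with radius 6.0 puts T and N at H ± 6.0·n: T = (-0.28264, 5.9933), N = (0.28264, -5.9933). Equal radii place F and B the same way about M: F = M + 6.0·n = (32.381, 7.5337), B = M − 6.0·n = (32.946, -4.4530). Then |HF| = |F − H| = 33.246.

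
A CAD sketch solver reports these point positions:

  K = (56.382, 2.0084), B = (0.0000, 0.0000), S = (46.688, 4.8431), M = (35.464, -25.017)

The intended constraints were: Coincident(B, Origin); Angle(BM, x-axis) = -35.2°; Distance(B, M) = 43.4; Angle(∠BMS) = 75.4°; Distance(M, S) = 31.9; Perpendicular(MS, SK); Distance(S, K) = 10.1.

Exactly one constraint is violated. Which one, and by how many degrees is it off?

Perpendicular(MS, SK) — off by 4.30°.

B = (0.00, 0.00) ✓; BM at -35.20° ✓; |BM| = 43.40 ✓; ∠BMS = 75.40° ✓; |MS| = 31.90 ✓; ∠(MS, SK) = 85.70° ✗; |SK| = 10.10 ✓.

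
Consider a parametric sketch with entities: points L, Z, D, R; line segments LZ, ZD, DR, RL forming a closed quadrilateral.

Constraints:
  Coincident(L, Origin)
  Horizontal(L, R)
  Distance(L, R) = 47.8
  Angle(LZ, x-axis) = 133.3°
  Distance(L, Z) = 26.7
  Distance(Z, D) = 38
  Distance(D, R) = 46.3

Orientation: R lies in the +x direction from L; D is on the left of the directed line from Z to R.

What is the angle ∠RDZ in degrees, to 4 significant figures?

109.3°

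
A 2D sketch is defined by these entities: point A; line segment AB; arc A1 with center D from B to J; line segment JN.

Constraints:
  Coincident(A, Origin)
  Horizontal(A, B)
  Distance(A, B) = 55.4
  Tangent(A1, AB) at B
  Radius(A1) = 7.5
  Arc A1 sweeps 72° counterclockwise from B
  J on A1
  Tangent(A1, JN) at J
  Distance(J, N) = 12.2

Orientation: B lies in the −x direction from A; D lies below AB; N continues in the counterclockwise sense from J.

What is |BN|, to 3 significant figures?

20.0

A is at the origin; A and B share the same y with |AB| = 55.4 and B on the −x side, so B = (-55.4, 0.00). Since A1 is tangent to AB there, DB ⟂ AB, so D = B + (0, -7.5) = (-55.4, -7.50). On A1, B sits at bearing 90° from D; a 72° counterclockwise sweep puts J at bearing 162°, so J = D + 7.5·(cos 162°, sin 162°) = (-62.5, -5.18). Tangency of A1 to JN means the radius DJ is perpendicular to JN, so JN runs along (−sin 162°, cos 162°); with |JN| = 12.2, N = (-66.3, -16.8). Then |BN| = |N − B| = 20.0.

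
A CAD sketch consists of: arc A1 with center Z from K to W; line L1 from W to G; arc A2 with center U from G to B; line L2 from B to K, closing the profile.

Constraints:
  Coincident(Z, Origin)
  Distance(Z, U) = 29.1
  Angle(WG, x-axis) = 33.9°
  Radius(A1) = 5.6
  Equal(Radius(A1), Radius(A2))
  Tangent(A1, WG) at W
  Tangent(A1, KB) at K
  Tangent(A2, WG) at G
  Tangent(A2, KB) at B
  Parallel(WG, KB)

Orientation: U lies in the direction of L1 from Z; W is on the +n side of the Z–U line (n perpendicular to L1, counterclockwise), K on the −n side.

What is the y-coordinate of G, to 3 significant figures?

20.9

The slot axis is L1's direction at 33.9°, so u = (cos 33.9°, sin 33.9°) = (0.830, 0.558) and n = (−sin 33.9°, cos 33.9°) = (-0.558, 0.830). Z is at the origin and U lies 29.1 along u from Z, so U = 29.1·u = (24.2, 16.2). Tangency of A1 to both parallel lines with radius 5.6 puts W and K at Z ± 5.6·n: W = (-3.12, 4.65), K = (3.12, -4.65). Equal radii place G and B the same way about U: G = U + 5.6·n = (21.0, 20.9), B = U − 5.6·n = (27.3, 11.6). So G.y = 20.9.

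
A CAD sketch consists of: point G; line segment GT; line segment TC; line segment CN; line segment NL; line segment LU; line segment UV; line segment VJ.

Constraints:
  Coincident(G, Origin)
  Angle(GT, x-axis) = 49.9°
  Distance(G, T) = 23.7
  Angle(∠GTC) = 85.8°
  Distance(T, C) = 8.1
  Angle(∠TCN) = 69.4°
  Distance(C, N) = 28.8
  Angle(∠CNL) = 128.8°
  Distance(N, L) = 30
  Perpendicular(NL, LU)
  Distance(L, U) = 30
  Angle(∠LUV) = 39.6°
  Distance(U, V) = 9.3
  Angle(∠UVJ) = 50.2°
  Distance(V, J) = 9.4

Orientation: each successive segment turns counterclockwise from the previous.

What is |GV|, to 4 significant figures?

35.47

NL ⟂ LU, so LU runs at 35.90°; with |LU| = 30.0, U = (43.00, -11.61). ∠LUV = 39.6° gives UV at 176.3° from the x-axis; with |UV| = 9.3, V = (33.72, -11.01). Then |GV| = |V − G| = 35.47.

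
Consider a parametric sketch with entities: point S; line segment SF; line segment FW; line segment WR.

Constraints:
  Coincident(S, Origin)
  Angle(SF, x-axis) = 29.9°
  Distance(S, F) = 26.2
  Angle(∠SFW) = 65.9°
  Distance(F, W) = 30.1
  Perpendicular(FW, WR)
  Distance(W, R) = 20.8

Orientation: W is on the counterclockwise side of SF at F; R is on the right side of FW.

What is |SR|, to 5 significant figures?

48.744

S is at the origin; SF runs at 29.9° with length 26.2, so F = 26.2·(cos 29.9°, sin 29.9°) = (22.713, 13.060). ∠SFW = 65.9°, so FW runs at 29.9° + (180° − 65.9°) = 144.00° from the x-axis; with |FW| = 30.1, W = F + 30.1·(cos 144.00°, sin 144.00°) = (-1.6387, 30.753). FW ⟂ WR; with |WR| = 20.8 on the right of FW, R = W + 20.8·(0.58779, 0.80902) = (10.587, 47.580). Then |SR| = |R − S| = 48.744.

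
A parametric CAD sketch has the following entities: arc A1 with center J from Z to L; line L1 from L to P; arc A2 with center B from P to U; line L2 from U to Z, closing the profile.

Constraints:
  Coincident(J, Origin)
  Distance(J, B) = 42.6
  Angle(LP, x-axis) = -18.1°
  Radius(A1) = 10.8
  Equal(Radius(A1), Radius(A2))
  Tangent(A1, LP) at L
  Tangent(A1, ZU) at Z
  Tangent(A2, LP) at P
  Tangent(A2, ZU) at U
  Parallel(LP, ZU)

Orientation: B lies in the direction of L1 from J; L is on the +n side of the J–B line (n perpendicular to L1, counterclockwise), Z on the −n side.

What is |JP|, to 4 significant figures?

43.95

The slot axis is L1's direction at -18.1°, so u = (cos -18.1°, sin -18.1°) = (0.9505, -0.3107) and n = (−sin -18.1°, cos -18.1°) = (0.3107, 0.9505). J is at the origin and B lies 42.6 along u from J, so B = 42.6·u = (40.49, -13.23). Tangency of A1 to both parallel lines with radius 10.8 puts L and Z at J ± 10.8·n: L = (3.355, 10.27), Z = (-3.355, -10.27). Equal radii place P and U the same way about B: P = B + 10.8·n = (43.85, -2.969), U = B − 10.8·n = (37.14, -23.50). Then |JP| = |P − J| = 43.95.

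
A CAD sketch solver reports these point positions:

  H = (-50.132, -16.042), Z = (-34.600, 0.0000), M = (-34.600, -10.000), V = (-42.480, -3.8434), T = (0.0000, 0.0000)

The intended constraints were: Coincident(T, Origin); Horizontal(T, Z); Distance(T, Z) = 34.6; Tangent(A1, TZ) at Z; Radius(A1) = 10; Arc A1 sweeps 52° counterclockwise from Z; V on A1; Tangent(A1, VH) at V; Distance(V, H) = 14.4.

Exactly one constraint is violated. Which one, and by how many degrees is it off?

Tangent(A1, VH) at V — off by 5.90°.

T = (0.00, 0.00) ✓; T.y = 0.00, Z.y = 0.00 ✓; |TZ| = 34.60 ✓; ∠(MZ, ZT) = 90.00° ✓; |MZ| = 10.00 ✓; bearing(M→V) − bearing(M→Z) = 52.00° ✓; |MV| = 10.00 ✓; ∠(MV, VH) = 84.10° ✗; |VH| = 14.40 ✓.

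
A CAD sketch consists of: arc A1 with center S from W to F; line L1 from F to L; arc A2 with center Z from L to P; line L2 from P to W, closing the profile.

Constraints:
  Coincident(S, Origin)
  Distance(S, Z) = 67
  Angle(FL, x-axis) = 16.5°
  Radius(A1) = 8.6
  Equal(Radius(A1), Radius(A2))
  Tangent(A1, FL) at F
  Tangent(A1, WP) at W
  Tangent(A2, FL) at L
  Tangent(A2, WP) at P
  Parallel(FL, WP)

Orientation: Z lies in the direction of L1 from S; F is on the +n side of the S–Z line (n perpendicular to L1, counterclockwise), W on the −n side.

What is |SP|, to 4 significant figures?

67.55

The slot axis is L1's direction at 16.5°, so u = (cos 16.5°, sin 16.5°) = (0.9588, 0.2840) and n = (−sin 16.5°, cos 16.5°) = (-0.2840, 0.9588). S is at the origin and Z lies 67.0 along u from S, so Z = 67.0·u = (64.24, 19.03). Tangency of A1 to both parallel lines with radius 8.6 puts F and W at S ± 8.6·n: F = (-2.443, 8.246), W = (2.443, -8.246). Equal radii place L and P the same way about Z: L = Z + 8.6·n = (61.80, 27.27), P = Z − 8.6·n = (66.68, 10.78). Then |SP| = |P − S| = 67.55.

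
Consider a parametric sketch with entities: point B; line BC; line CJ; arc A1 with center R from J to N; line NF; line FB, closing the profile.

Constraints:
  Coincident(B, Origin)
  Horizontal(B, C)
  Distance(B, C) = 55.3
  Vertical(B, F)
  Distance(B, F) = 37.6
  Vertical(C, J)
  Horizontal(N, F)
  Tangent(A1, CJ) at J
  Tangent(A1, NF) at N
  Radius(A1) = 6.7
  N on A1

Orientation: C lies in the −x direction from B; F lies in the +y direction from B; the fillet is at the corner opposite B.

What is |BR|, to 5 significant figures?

57.591

B is at the origin; B and C share the same y with |BC| = 55.3 and C on the −x side, so C = (-55.300, 0.0000). B and F share the same x with |BF| = 37.6 and F on the +y side, so F = (0.0000, 37.600). The virtual corner opposite B is at (-55.300, 37.600). Since A1 is tangent to CJ there, RJ ⟂ CJ and the tangent condition forces RN to be normal to NF, with radius 6.7, so the center R sits 6.7 in from both sides at R = (-48.600, 30.900). Then |BR| = |R − B| = 57.591.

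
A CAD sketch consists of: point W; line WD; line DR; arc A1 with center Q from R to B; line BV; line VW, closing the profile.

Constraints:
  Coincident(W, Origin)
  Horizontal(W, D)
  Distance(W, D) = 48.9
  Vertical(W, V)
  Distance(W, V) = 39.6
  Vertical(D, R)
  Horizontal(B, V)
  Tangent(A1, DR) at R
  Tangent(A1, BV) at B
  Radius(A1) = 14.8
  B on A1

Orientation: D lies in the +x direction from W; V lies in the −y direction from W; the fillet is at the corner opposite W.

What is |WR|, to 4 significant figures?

54.83

W is at the origin; W and D share the same y with |WD| = 48.9 and D on the +x side, so D = (48.90, 0.000). WV is vertical with |WV| = 39.6 and V on the −y side, so V = (0.000, -39.60). The virtual corner opposite W is at (48.90, -39.60). A1 meets DR tangentially, so QR is at right angles to DR and the tangent condition forces QB to be normal to BV, with radius 14.8, so the center Q sits 14.8 in from both sides at Q = (34.10, -24.80). That places the tangent points at R = (48.90, -24.80) on DR and B = (34.10, -39.60) on BV. Then |WR| = |R − W| = 54.83.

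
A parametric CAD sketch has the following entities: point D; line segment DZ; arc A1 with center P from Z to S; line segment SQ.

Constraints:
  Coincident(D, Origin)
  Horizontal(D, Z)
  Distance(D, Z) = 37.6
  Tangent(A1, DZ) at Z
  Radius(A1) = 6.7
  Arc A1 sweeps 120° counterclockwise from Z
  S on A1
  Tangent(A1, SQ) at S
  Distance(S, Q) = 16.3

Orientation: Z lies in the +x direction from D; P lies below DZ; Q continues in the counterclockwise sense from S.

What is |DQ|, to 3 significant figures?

46.7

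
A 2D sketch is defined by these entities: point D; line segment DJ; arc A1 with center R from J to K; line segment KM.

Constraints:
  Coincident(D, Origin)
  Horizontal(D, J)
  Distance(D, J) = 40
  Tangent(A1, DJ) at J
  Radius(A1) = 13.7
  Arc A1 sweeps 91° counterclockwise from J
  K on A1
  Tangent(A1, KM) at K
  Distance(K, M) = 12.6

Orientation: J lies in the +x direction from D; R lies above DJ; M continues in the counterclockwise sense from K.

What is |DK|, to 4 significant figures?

55.48

D is at the origin; DJ is horizontal with |DJ| = 40.0 and J on the +x side, so J = (40.00, 0.000). A1 meets DJ tangentially, so RJ is at right angles to DJ, so R = J + (0, 13.7) = (40.00, 13.70). On A1, J sits at bearing -90° from R; a 91° counterclockwise sweep puts K at bearing 1°, so K = R + 13.7·(cos 1°, sin 1°) = (53.70, 13.94). Then |DK| = |K − D| = 55.48.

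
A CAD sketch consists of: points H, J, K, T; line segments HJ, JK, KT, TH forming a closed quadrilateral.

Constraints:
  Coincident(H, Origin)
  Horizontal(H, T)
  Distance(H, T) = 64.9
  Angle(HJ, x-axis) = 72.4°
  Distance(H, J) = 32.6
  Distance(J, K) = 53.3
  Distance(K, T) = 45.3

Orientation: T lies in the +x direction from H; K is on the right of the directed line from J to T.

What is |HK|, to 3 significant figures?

31.7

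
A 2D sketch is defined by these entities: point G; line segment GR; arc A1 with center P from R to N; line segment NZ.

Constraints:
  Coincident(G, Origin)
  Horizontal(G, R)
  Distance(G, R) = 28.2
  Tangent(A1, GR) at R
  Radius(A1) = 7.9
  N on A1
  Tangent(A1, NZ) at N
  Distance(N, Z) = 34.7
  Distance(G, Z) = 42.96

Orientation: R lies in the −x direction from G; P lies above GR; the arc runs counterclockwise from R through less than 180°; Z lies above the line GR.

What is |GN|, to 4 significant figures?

21.43

Checks: |PN| = 7.900 ✓; ∠(PN, NZ) = 90.00° ✓; |NZ| = 34.70 ✓; |GZ| = 42.96 ✓.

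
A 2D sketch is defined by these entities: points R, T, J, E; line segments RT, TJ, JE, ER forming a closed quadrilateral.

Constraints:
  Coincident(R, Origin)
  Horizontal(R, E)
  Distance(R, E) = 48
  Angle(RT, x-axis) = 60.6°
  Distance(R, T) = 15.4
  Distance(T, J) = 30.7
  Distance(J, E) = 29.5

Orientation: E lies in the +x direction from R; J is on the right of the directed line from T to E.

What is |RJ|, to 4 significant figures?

25.84

Checks: |TJ| = 30.70 ✓; |JE| = 29.50 ✓.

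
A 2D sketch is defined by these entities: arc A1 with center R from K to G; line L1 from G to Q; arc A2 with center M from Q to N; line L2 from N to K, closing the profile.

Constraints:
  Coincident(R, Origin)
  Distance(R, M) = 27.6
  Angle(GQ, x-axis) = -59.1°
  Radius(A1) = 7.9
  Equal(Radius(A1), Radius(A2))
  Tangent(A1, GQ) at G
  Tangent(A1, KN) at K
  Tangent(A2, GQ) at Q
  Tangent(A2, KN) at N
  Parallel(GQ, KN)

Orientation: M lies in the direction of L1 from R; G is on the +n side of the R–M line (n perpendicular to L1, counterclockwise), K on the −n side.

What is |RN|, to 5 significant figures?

28.708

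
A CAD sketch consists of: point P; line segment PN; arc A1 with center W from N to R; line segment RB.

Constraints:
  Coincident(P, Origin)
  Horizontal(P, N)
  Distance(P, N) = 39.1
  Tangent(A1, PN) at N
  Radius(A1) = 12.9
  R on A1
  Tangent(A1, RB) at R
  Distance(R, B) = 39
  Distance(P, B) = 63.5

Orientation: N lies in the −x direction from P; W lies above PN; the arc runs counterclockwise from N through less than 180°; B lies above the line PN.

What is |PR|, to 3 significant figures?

30.6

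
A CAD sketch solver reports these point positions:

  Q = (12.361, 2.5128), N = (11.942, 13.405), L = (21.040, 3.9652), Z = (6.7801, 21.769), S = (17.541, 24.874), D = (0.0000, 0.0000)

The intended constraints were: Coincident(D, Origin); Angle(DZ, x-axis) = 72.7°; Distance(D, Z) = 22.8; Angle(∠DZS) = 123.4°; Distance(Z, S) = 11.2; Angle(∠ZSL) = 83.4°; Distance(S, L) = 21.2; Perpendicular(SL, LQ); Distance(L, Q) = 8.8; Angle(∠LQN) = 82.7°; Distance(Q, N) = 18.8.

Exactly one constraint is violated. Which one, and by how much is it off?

Distance(Q, N) = 18.8 — off by 7.90.

D = (0.00, 0.00) ✓; DZ at 72.70° ✓; |DZ| = 22.80 ✓; ∠DZS = 123.4° ✓; |ZS| = 11.20 ✓; ∠ZSL = 83.40° ✓; |SL| = 21.20 ✓; ∠(SL, LQ) = 90.00° ✓; |LQ| = 8.800 ✓; ∠LQN = 82.70° ✓; |QN| = 10.90 ✗.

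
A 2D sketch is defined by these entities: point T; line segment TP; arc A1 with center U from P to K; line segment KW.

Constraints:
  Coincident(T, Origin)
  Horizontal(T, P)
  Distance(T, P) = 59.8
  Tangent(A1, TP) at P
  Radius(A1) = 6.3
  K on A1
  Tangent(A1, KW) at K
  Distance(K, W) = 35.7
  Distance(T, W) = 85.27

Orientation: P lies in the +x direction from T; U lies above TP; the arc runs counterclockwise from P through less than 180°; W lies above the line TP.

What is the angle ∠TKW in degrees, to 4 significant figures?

110.4°

Checks: |UK| = 6.300 ✓; ∠(UK, KW) = 90.00° ✓; |KW| = 35.70 ✓; |TW| = 85.27 ✓.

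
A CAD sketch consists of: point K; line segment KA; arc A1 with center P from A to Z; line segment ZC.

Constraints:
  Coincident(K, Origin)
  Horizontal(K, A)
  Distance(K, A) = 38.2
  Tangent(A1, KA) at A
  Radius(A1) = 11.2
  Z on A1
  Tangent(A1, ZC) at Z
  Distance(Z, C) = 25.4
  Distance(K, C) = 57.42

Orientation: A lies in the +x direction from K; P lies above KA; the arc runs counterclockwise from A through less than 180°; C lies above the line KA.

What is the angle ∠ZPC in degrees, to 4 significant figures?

66.21°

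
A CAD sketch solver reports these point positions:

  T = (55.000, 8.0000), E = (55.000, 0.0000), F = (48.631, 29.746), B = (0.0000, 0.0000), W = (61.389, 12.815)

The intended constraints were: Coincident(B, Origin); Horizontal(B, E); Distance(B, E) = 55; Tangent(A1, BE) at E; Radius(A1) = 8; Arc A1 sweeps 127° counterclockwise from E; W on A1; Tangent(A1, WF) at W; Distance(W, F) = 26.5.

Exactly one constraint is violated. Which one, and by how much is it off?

Distance(W, F) = 26.5 — off by 5.30.

B = (0.00, 0.00) ✓; B.y = 0.00, E.y = 0.00 ✓; |BE| = 55.00 ✓; ∠(TE, EB) = 90.00° ✓; |TE| = 8.000 ✓; bearing(T→W) − bearing(T→E) = 127.0° ✓; |TW| = 8.000 ✓; ∠(TW, WF) = 90.00° ✓; |WF| = 21.20 ✗.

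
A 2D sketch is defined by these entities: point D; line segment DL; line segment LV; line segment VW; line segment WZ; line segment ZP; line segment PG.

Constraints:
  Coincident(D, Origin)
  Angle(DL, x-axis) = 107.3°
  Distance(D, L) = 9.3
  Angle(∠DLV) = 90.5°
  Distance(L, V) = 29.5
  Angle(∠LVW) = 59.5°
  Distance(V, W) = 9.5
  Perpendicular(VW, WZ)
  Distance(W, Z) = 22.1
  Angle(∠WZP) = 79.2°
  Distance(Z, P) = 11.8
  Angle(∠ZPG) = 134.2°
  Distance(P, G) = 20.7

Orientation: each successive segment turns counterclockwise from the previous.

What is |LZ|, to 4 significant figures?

6.400

D is at the origin; DL runs at 107.3° with length 9.3, so L = (-2.766, 8.879). ∠DLV = 90.5° gives LV at -163.2° from the x-axis; with |LV| = 29.5, V = (-31.01, 0.3528). ∠LVW = 59.5° gives VW at -42.70° from the x-axis; with |VW| = 9.5, W = (-24.02, -6.090). The perpendicularity gives WZ at right angles to VW, so WZ runs at 47.30°; with |WZ| = 22.1, Z = (-9.037, 10.15). Then |LZ| = |Z − L| = 6.400.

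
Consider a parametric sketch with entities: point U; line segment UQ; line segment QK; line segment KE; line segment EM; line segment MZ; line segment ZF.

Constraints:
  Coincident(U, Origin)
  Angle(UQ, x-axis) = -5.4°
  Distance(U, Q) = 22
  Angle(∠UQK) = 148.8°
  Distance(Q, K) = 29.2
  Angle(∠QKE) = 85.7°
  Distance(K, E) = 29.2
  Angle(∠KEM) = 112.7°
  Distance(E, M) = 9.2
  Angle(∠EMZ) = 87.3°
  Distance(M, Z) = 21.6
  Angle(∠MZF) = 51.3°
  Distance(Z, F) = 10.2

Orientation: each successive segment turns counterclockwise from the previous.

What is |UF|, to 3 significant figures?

40.8

∠EMZ = 87.3° gives MZ at -79.9° from the x-axis; with |MZ| = 21.6, Z = (28.2, 13.5). ∠MZF = 51.3° gives ZF at 48.8° from the x-axis; with |ZF| = 10.2, F = (34.9, 21.1). Then |UF| = |F − U| = 40.8.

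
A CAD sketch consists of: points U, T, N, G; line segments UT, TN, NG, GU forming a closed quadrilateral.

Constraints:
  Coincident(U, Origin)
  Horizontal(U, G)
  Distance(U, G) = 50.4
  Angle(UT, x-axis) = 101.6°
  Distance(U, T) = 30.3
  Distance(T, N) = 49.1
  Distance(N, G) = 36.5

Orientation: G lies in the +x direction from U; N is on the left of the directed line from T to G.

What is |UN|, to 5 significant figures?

55.591

U is at the origin; U and G share the same y with |UG| = 50.4 and G in +x, so G = (50.4, 0). UT runs at 101.6° with |UT| = 30.3, so T = (-6.0927, 29.681). N is determined by |TN| = 49.1 and |NG| = 36.5 together: it lies at the intersection of circle(T, 49.1) and circle(G, 36.5). With |TG| = 63.815, the foot of the radical line on TG is 40.358 from T and the perpendicular offset is √(49.1² − 40.358²) = 27.965. Taking the left-of-TG solution: N = (42.641, 35.666).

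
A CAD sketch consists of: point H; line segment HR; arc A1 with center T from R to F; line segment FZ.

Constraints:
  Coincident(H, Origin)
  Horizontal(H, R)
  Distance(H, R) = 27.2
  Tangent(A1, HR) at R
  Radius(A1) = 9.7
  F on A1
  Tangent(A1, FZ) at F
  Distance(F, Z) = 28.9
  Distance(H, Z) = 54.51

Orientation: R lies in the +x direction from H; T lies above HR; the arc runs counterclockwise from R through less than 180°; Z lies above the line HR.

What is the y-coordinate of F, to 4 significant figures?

8.830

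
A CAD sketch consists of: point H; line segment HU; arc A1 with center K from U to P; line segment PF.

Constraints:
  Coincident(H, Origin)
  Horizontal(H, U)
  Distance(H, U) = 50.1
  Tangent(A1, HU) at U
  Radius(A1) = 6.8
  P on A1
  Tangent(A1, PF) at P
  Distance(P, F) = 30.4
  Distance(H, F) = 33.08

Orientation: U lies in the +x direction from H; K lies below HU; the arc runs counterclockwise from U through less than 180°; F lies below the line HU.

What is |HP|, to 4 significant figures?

45.39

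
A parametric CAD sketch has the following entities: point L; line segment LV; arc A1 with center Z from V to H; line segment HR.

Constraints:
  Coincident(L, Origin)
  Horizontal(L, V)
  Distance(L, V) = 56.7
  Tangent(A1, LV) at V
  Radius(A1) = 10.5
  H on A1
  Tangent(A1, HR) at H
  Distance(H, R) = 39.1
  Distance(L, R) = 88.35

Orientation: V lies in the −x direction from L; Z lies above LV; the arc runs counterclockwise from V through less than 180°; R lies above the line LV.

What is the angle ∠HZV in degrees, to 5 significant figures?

132.03°

Checks: L.y = 0.00, V.y = 0.00 ✓; |ZV| = 10.50 ✓; |ZH| = 10.50 ✓; ∠(ZH, HR) = 90.00° ✓; |HR| = 39.10 ✓; |LR| = 88.35 ✓.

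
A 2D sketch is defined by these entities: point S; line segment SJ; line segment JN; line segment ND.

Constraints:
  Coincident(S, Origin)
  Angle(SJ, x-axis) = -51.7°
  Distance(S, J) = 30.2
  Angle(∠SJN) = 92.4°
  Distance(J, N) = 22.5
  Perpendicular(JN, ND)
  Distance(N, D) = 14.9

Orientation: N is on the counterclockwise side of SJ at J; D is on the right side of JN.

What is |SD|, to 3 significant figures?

51.0

S is at the origin; SJ runs at -51.7° with length 30.2, so J = 30.2·(cos -51.7°, sin -51.7°) = (18.7, -23.7). ∠SJN = 92.4°, so JN runs at -51.7° + (180° − 92.4°) = 35.9° from the x-axis; with |JN| = 22.5, N = J + 22.5·(cos 35.9°, sin 35.9°) = (36.9, -10.5). JN ⟂ ND; with |ND| = 14.9 on the right of JN, D = N + 14.9·(0.586, -0.810) = (45.7, -22.6). Then |SD| = |D − S| = 51.0.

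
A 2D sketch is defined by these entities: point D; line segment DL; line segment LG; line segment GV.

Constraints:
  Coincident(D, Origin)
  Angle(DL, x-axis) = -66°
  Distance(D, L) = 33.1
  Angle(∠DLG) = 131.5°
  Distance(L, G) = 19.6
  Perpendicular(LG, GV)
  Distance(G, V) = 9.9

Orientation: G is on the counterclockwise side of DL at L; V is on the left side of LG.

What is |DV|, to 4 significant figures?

44.12

D is at the origin; DL runs at -66.0° with length 33.1, so L = 33.1·(cos -66.0°, sin -66.0°) = (13.46, -30.24). ∠DLG = 131.5°, so LG runs at -66.0° + (180° − 131.5°) = -17.50° from the x-axis; with |LG| = 19.6, G = L + 19.6·(cos -17.50°, sin -17.50°) = (32.16, -36.13). LG ⟂ GV; with |GV| = 9.9 on the left of LG, V = G + 9.9·(0.3007, 0.9537) = (35.13, -26.69). Then |DV| = |V − D| = 44.12.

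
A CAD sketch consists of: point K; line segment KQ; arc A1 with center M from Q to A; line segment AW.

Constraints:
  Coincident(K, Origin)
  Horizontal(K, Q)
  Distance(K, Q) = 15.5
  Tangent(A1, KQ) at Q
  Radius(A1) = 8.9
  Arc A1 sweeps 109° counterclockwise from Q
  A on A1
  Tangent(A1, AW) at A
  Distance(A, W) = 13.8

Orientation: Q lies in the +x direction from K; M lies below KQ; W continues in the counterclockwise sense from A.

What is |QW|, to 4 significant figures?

25.15

K is at the origin; K and Q share the same y with |KQ| = 15.5 and Q on the +x side, so Q = (15.50, 0.000). A1 meets KQ tangentially, so MQ is at right angles to KQ, so M = Q + (0, -8.9) = (15.50, -8.900). On A1, Q sits at bearing 90° from M; a 109° counterclockwise sweep puts A at bearing 199°, so A = M + 8.9·(cos 199°, sin 199°) = (7.085, -11.80). Since A1 is tangent to AW there, MA ⟂ AW, so AW runs along (−sin 199°, cos 199°); with |AW| = 13.8, W = (11.58, -24.85). Then |QW| = |W − Q| = 25.15.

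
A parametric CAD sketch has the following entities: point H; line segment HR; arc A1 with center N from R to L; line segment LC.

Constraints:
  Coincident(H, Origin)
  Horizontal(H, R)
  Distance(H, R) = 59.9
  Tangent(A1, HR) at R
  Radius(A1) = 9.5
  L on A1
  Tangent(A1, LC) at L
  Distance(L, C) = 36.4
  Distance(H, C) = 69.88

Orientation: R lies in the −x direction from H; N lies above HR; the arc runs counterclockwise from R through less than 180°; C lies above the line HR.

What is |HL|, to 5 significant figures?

51.394

Checks: H = (0.00, 0.00) ✓; |NL| = 9.500 ✓; ∠(NL, LC) = 90.00° ✓; |LC| = 36.40 ✓; |HC| = 69.88 ✓.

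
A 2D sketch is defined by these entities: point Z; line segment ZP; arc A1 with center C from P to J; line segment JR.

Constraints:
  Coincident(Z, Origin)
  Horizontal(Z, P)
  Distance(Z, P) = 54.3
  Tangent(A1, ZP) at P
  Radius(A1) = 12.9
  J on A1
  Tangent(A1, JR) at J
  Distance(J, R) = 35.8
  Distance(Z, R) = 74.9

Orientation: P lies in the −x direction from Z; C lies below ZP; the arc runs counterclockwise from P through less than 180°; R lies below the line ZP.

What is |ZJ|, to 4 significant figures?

68.66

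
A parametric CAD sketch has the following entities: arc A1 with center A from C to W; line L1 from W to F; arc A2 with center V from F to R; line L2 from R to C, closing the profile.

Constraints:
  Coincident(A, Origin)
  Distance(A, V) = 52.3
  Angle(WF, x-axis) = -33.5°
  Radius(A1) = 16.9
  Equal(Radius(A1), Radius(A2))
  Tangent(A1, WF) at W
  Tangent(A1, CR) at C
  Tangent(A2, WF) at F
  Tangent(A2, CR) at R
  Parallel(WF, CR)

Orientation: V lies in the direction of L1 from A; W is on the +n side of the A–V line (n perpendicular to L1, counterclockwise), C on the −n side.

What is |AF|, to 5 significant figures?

54.963

The slot axis is L1's direction at -33.5°, so u = (cos -33.5°, sin -33.5°) = (0.83389, -0.55194) and n = (−sin -33.5°, cos -33.5°) = (0.55194, 0.83389). A is at the origin and V lies 52.3 along u from A, so V = 52.3·u = (43.612, -28.866). Tangency of A1 to both parallel lines with radius 16.9 puts W and C at A ± 16.9·n: W = (9.3277, 14.093), C = (-9.3277, -14.093). Equal radii place F and R the same way about V: F = V + 16.9·n = (52.940, -14.774), R = V − 16.9·n = (34.284, -42.959). Then |AF| = |F − A| = 54.963.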